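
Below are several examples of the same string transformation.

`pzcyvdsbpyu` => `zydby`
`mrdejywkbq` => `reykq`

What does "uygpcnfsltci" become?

Each output is the input with this applied: keep every other character starting from the second (positions 2nd, 4th, 6th, ...).
For "uygpcnfsltci" the result is "ypnsti".

ypnsti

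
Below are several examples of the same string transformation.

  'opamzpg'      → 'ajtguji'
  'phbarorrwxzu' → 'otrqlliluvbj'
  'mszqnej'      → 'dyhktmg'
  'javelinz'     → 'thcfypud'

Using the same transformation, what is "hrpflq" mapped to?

In each case the input is transformed by: shift every letter 6 places backward in the alphabet (wrapping around), then reverse the string.
Starting from "hrpflq": after the first operation, "bljzfk"; after the second, "kfzjlb".

kfzjlb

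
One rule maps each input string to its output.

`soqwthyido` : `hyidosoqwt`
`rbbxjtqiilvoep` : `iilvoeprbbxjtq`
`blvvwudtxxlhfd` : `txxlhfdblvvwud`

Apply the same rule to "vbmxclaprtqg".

Looking at the pairs, the operation is to swap the front and back halves of the string.
So "vbmxclaprtqg" becomes "aprtqgvbmxcl".

aprtqgvbmxcl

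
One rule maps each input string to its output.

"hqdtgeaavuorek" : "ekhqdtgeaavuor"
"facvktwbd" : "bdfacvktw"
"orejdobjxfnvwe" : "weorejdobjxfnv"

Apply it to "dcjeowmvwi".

Each output is the input with this applied: move the last 2 characters to the front (rotate right by 2).
"dcjeowmvwi" → "widcjeowmv".

widcjeowmv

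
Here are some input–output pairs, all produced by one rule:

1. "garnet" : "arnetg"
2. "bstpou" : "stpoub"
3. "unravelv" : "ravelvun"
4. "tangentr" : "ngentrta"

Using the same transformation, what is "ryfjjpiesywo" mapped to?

jpiesyworyfj

The transformation: move the last 2 characters to the front (rotate right by 2), then swap the front and back halves of the string.
For "ryfjjpiesywo" the result is "jpiesyworyfj".
(Check on "tangentr": → "trtangen" → "ngentrta" ✓)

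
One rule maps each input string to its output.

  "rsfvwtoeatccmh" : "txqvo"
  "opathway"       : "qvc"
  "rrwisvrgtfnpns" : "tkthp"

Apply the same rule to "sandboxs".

ufz

The transformation: keep one character in every 3, starting at position 1 (positions 1st, 4th, 7th, ...), then shift every letter 2 places forward in the alphabet (wrapping around).
For "sandboxs", step one produces "sdx"; step two turns that into "ufz".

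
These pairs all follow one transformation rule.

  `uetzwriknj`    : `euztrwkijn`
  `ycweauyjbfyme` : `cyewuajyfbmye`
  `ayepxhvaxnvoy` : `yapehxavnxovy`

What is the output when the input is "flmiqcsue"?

The rule is to swap each adjacent pair of characters (1↔2, 3↔4, ...).
So "flmiqcsue" becomes "lfimcquse".

lfimcquse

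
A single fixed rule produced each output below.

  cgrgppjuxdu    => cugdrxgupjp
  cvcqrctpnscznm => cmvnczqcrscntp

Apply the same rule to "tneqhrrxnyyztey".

tyneetqzhyryrnx

Rule — take characters alternately from the front and the back (1st, last, 2nd, 2nd-last, ...).
"tneqhrrxnyyztey" → "tyneetqzhyryrnx".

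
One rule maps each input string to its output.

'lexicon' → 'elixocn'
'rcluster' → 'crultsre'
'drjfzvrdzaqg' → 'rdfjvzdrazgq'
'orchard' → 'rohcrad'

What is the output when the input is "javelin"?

ajeviln

The transformation: swap each adjacent pair of characters (1↔2, 3↔4, ...).
For "javelin" the result is "ajeviln".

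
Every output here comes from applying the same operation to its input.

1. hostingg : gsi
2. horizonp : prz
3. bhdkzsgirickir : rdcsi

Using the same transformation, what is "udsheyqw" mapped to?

The pattern: take characters alternately from the front and the back (1st, last, 2nd, 2nd-last, ...), then keep one character in every 3, starting at position 2 (positions 2nd, 5th, 8th, ...).
Starting from "udsheyqw": after the first operation, "uwdqsyhe"; after the second, "wse".

wse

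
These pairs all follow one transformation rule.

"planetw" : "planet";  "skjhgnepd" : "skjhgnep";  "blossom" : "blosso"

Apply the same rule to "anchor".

ancho

Each output is the input with this applied: delete the last character.
Doing the same to "anchor": "ancho".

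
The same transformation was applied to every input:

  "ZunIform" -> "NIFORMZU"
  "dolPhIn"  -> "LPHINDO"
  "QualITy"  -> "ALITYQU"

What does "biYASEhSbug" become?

Looking at the pairs, the operation is to move the first 2 characters to the end (rotate left by 2), then convert every letter to uppercase.
Starting from "biYASEhSbug": after the first operation, "YASEhSbugbi"; after the second, "YASEHSBUGBI".

YASEHSBUGBI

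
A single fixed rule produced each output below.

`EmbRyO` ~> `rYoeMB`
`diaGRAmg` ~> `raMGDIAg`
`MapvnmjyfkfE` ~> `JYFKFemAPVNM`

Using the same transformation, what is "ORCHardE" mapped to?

Each output is the input with this applied: flip the case of every letter, then swap the front and back halves of the string.
Working it through for "ORCHardE": intermediate "orchARDe", final "ARDeorch".

ARDeorch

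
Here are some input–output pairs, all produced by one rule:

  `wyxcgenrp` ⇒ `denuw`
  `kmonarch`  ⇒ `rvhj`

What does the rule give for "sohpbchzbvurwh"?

Each output is the input with this applied: shift every letter 7 places forward in the alphabet (wrapping around), then keep every other character starting from the first (positions 1st, 3rd, 5th, ...).
For "sohpbchzbvurwh", step one produces "zvowijogicbydo"; step two turns that into "zoioibd".

zoioibd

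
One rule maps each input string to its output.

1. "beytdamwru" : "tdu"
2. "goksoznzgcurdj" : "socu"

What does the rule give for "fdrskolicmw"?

Rule — swap each adjacent pair of characters (1↔2, 3↔4, ...), then keep one character in every 3, starting at position 3 (positions 3rd, 6th, 9th, ...).
Starting from "fdrskolicmw": after the first operation, "dfsrokilmcw"; after the second, "skm".
(Check on "beytdamwru": → "ebtyadwmur" → "tdu" ✓)

skm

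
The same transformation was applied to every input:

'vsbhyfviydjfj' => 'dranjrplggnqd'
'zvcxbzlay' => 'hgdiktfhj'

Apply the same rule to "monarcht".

ubwpvkiz

Looking at the pairs, the operation is to take characters alternately from the front and the back (1st, last, 2nd, 2nd-last, ...), then shift every letter 8 places forward in the alphabet (wrapping around).
"monarcht" → "mtohncar" → "ubwpvkiz".
(Check on "vsbhyfviydjfj": → "vjsfbjhdyyfiv" → "dranjrplggnqd" ✓)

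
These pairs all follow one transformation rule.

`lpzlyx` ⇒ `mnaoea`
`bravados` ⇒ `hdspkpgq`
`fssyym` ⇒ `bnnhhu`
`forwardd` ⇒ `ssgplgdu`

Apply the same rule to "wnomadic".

rxspbdcl

The transformation: reverse the string, then shift every letter 11 places backward in the alphabet (wrapping around).
For "wnomadic", step one produces "cidamonw"; step two turns that into "rxspbdcl".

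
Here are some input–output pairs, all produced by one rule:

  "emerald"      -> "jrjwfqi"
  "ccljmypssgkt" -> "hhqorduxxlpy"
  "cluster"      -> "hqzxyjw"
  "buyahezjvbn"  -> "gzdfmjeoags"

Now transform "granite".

lwfsnyj

The rule is to shift every letter 5 places forward in the alphabet (wrapping around).
Doing the same to "granite": "lwfsnyj".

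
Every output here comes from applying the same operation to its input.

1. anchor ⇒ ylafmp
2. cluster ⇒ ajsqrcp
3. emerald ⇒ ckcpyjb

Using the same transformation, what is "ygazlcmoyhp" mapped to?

weyxjakmwfn

The transformation: shift every letter 2 places backward in the alphabet (wrapping around).
For "ygazlcmoyhp" the result is "weyxjakmwfn".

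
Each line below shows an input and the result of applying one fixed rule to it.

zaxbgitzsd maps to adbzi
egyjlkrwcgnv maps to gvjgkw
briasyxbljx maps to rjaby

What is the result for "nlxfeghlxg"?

Rule — keep every other character starting from the second (positions 2nd, 4th, 6th, ...), then take characters alternately from the front and the back (1st, last, 2nd, 2nd-last, ...).
Applying that to "nlxfeghlxg" gives "lgflg".

lgflg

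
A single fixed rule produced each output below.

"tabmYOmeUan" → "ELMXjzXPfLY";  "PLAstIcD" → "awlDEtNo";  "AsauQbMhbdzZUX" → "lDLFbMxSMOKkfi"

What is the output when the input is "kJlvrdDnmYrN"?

In each case the input is transformed by: flip the case of every letter, then shift every letter 11 places forward in the alphabet (wrapping around).
Applying both steps to "kJlvrdDnmYrN": "KjLVRDdNMyRn", then "VuWGCOoYXjCy".
(Check on "tabmYOmeUan": → "TABMyoMEuAN" → "ELMXjzXPfLY" ✓)

VuWGCOoYXjCy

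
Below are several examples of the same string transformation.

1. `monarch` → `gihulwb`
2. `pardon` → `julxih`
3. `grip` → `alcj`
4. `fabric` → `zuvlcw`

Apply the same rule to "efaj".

In each case the input is transformed by: shift every letter 6 places backward in the alphabet (wrapping around).
On "efaj" that produces "yzud".

yzud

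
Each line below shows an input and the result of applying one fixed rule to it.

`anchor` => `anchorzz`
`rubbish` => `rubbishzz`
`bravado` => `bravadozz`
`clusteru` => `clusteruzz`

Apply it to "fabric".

What's happening: append "zz".
On "fabric" that produces "fabriczz".

fabriczz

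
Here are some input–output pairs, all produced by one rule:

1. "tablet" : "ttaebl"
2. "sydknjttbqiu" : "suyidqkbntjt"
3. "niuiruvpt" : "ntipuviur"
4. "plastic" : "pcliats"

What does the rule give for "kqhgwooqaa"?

The rule is to take characters alternately from the front and the back (1st, last, 2nd, 2nd-last, ...).
For "kqhgwooqaa" the result is "kaqahqgowo".

kaqahqgowo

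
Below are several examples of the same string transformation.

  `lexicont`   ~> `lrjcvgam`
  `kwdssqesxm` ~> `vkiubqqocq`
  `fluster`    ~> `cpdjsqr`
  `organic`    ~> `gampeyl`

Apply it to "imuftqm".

In each case the input is transformed by: move the last 2 characters to the front (rotate right by 2), then shift every letter 2 places backward in the alphabet (wrapping around).
"imuftqm" → "okgksdr".

okgksdr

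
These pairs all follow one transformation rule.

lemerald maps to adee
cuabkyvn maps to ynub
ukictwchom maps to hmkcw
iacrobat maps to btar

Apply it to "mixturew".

rwit

Each output is the input with this applied: keep every other character starting from the second (positions 2nd, 4th, 6th, ...), then move the last 2 characters to the front (rotate right by 2).
For "mixturew", step one produces "itrw"; step two turns that into "rwit".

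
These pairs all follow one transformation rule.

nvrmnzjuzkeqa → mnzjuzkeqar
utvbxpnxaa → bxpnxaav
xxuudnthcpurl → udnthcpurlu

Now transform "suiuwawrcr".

uwawrcri

The transformation: delete the first 2 characters, then move the first character to the end.
Applying both steps to "suiuwawrcr": "iuwawrcr", then "uwawrcri".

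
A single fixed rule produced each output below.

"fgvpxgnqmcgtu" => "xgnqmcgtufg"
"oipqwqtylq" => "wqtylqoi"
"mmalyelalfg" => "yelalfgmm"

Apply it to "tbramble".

The rule is to move the first 2 characters to the end (rotate left by 2), then delete the first 2 characters.
Doing the same to "tbramble": "mbletb".

mbletb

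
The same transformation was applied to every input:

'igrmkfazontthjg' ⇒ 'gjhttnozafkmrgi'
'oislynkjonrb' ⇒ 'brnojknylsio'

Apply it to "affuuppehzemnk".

Rule — reverse the string.
On "affuuppehzemnk" that produces "knmezheppuuffa".

knmezheppuuffa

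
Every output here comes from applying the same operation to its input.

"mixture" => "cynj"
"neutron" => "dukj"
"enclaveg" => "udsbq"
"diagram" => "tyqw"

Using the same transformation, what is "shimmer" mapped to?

ixyc

In each case the input is transformed by: shift every letter 10 places backward in the alphabet (wrapping around), then delete the last 3 characters.
Starting from "shimmer": after the first operation, "ixyccuh"; after the second, "ixyc".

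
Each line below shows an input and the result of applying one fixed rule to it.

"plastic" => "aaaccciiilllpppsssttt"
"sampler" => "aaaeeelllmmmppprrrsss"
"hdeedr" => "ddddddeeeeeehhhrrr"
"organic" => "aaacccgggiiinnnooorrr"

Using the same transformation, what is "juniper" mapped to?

eeeiiijjjnnnppprrruuu

Rule — repeat every character 3 times, then sort the characters into alphabetical order.
Starting from "juniper": after the first operation, "jjjuuunnniiipppeeerrr"; after the second, "eeeiiijjjnnnppprrruuu".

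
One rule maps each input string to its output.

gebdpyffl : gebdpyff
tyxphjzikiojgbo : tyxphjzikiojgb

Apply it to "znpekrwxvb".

The transformation: delete the last character.
On "znpekrwxvb" that produces "znpekrwxv".

znpekrwxv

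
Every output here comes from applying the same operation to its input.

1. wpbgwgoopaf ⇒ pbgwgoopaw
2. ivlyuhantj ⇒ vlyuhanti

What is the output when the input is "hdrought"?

droughh

Looking at the pairs, the operation is to delete the last character, then move the first character to the end.
Starting from "hdrought": after the first operation, "hdrough"; after the second, "droughh".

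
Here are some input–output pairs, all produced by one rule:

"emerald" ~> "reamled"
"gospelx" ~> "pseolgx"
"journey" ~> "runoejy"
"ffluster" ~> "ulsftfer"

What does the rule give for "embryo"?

rbymoe

The pattern: move the first 3 characters to the end (rotate left by 3), then take characters alternately from the front and the back (1st, last, 2nd, 2nd-last, ...).
So "embryo" becomes "rbymoe".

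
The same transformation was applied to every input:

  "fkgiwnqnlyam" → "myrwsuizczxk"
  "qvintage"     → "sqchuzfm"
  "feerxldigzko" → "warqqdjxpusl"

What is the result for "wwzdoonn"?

In each case the input is transformed by: move the last 2 characters to the front (rotate right by 2), then shift every letter 12 places forward in the alphabet (wrapping around).
Applying both steps to "wwzdoonn": "nnwwzdoo", then "zziilpaa".

zziilpaa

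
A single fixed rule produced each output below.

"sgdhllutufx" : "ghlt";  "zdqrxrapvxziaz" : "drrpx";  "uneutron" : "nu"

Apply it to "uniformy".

The pattern: delete the last 3 characters, then keep every other character starting from the second (positions 2nd, 4th, 6th, ...).
On "uniformy": the first step gives "unifo", and the second then gives "nf".

nf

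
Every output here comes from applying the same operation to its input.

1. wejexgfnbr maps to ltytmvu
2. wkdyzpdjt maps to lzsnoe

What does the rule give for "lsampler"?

ahpbe

Each output is the input with this applied: delete the last 3 characters, then shift every letter 11 places backward in the alphabet (wrapping around).
For "lsampler", step one produces "lsamp"; step two turns that into "ahpbe".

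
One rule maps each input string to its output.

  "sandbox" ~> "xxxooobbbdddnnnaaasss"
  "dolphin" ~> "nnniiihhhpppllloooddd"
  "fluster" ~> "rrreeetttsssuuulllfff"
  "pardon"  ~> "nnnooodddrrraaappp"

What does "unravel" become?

The rule is to repeat every character 3 times, then reverse the string.
"unravel" → "uuunnnrrraaavvveeelll" → "llleeevvvaaarrrnnnuuu".

llleeevvvaaarrrnnnuuu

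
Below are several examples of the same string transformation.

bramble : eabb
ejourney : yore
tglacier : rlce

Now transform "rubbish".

hbir

The transformation: swap the first and last characters, then keep every other character starting from the first (positions 1st, 3rd, 5th, ...).
Applying that to "rubbish" gives "hbir".
(Check on "ejourney": → "yjournee" → "yore" ✓)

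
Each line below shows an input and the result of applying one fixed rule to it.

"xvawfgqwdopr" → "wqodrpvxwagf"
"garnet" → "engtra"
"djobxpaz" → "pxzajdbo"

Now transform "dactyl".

What's happening: swap the front and back halves of the string, then swap each adjacent pair of characters (1↔2, 3↔4, ...).
On "dactyl": the first step gives "tyldac", and the second then gives "ytdlca".

ytdlca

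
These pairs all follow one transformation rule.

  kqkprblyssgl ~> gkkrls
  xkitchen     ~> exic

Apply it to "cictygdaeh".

Looking at the pairs, the operation is to keep every other character starting from the first (positions 1st, 3rd, 5th, ...), then move the last character to the front.
On "cictygdaeh" that produces "eccyd".

eccyd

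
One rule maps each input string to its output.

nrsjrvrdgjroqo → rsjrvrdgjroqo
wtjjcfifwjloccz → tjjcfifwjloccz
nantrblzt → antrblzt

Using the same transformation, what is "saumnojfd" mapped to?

aumnojfd

What's happening: delete the first character.
Doing the same to "saumnojfd": "aumnojfd".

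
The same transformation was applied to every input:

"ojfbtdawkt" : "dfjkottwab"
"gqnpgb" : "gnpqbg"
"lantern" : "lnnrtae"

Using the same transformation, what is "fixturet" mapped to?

irttuxef

Looking at the pairs, the operation is to sort the characters into alphabetical order, then move the first 2 characters to the end (rotate left by 2).
Working it through for "fixturet": intermediate "efirttux", final "irttuxef".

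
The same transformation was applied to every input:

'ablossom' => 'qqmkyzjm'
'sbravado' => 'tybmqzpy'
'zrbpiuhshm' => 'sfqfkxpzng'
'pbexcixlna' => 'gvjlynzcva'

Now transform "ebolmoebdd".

The pattern: shift every letter 2 places backward in the alphabet (wrapping around), then swap the front and back halves of the string.
Starting from "ebolmoebdd": after the first operation, "czmjkmczbb"; after the second, "mczbbczmjk".

mczbbczmjk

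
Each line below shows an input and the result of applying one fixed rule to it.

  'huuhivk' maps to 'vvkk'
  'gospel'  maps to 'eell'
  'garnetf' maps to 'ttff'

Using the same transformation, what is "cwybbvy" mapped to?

vvyy

In each case the input is transformed by: double every character, then keep only the last 4 characters.
On "cwybbvy": the first step gives "ccwwyybbbbvvyy", and the second then gives "vvyy".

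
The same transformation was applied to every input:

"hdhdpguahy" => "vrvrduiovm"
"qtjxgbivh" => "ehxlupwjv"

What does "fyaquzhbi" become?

The transformation: shift every letter 12 places backward in the alphabet (wrapping around).
On "fyaquzhbi" that produces "tmoeinvpw".

tmoeinvpw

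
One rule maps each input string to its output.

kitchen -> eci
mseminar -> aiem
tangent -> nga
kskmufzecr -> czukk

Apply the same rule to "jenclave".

vlnj

In each case the input is transformed by: reverse the string, then keep every other character starting from the second (positions 2nd, 4th, 6th, ...).
Working it through for "jenclave": intermediate "evalcnej", final "vlnj".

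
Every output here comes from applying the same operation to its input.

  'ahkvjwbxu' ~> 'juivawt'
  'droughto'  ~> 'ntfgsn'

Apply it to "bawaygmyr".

vzxflxq

The transformation: shift every letter 1 place backward in the alphabet (wrapping around), then delete the first 2 characters.
Working it through for "bawaygmyr": intermediate "azvzxflxq", final "vzxflxq".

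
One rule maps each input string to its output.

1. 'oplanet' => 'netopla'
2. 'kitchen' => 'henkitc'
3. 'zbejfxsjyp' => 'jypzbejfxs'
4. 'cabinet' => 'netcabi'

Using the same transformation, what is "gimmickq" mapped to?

ckqgimmi

The rule is to move the last 3 characters to the front (rotate right by 3).
Applying that to "gimmickq" gives "ckqgimmi".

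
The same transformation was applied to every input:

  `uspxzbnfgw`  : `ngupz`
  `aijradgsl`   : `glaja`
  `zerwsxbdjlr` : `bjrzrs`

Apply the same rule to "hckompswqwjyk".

In each case the input is transformed by: keep every other character starting from the first (positions 1st, 3rd, 5th, ...), then move the first 3 characters to the end (rotate left by 3).
Working it through for "hckompswqwjyk": intermediate "hkmsqjk", final "sqjkhkm".

sqjkhkm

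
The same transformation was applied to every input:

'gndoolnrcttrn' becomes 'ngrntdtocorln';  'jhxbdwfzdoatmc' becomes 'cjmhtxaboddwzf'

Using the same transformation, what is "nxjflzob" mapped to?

The pattern: take characters alternately from the front and the back (1st, last, 2nd, 2nd-last, ...), then swap each adjacent pair of characters (1↔2, 3↔4, ...).
Doing the same to "nxjflzob": "bnoxzjlf".

bnoxzjlf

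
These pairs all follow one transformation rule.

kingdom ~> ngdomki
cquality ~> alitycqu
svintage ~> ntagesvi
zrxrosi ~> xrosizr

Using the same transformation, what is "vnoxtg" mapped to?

Looking at the pairs, the operation is to move the last 2 characters to the front (rotate right by 2), then move the last 3 characters to the front (rotate right by 3).
For "vnoxtg", step one produces "tgvnox"; step two turns that into "noxtgv".

noxtgv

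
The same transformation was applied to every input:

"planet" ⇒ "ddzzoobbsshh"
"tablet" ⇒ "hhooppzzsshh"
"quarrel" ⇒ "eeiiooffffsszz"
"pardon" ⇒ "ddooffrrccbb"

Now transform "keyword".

yyssmmkkccffrr

Looking at the pairs, the operation is to shift every letter 12 places backward in the alphabet (wrapping around), then double every character.
Starting from "keyword": after the first operation, "ysmkcfr"; after the second, "yyssmmkkccffrr".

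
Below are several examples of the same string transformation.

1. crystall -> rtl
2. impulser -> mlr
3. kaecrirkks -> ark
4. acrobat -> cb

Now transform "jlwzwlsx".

The transformation: keep one character in every 3, starting at position 2 (positions 2nd, 5th, 8th, ...).
On "jlwzwlsx" that produces "lwx".

lwx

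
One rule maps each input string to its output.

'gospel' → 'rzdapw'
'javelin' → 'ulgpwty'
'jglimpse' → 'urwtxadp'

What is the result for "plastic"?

awldetn

The rule is to shift every letter 11 places forward in the alphabet (wrapping around).
For "plastic" the result is "awldetn".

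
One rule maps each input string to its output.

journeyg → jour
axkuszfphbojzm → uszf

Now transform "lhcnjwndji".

hcnj

The pattern: swap the front and back halves of the string, then keep only the last 4 characters.
So "lhcnjwndji" becomes "hcnj".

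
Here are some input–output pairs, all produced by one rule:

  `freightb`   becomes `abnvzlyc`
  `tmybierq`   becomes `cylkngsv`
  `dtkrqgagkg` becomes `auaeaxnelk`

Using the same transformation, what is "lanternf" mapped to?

Looking at the pairs, the operation is to swap the front and back halves of the string, then shift every letter 6 places backward in the alphabet (wrapping around).
For "lanternf", step one produces "ernflant"; step two turns that into "ylhzfuhn".

ylhzfuhn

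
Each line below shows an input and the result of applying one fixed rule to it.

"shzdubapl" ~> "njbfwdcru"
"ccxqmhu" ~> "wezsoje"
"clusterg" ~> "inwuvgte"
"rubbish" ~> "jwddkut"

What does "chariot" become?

vjctkqe

In each case the input is transformed by: shift every letter 2 places forward in the alphabet (wrapping around), then swap the first and last characters.
Applying both steps to "chariot": "ejctkqv", then "vjctkqe".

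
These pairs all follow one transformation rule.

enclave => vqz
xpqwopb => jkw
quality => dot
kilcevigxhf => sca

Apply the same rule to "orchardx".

The rule is to shift every letter 5 places backward in the alphabet (wrapping around), then keep only the last 3 characters.
Working it through for "orchardx": intermediate "jmxcvmys", final "mys".
(Check on "xpqwopb": → "sklrjkw" → "jkw" ✓)

mys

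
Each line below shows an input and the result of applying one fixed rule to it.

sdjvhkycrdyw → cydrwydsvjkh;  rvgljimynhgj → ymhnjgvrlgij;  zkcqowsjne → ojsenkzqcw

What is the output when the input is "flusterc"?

The transformation: swap each adjacent pair of characters (1↔2, 3↔4, ...), then swap the front and back halves of the string.
On "flusterc": the first step gives "lfsuetcr", and the second then gives "etcrlfsu".

etcrlfsu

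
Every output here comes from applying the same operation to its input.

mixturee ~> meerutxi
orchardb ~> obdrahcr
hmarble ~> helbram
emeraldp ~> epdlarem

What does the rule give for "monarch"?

mhcrano

Rule — reverse the string, then move the last character to the front.
Doing the same to "monarch": "mhcrano".
(Check on "mixturee": → "eerutxim" → "meerutxi" ✓)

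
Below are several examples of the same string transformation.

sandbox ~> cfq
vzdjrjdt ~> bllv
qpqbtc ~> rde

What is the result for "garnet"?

The rule is to shift every letter 2 places forward in the alphabet (wrapping around), then keep every other character starting from the second (positions 2nd, 4th, 6th, ...).
"garnet" → "ictpgv" → "cpv".

cpv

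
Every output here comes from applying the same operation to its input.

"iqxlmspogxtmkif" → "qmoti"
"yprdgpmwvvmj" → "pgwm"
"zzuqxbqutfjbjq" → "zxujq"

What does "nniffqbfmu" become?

nff

The rule is to keep one character in every 3, starting at position 2 (positions 2nd, 5th, 8th, ...).
On "nniffqbfmu" that produces "nff".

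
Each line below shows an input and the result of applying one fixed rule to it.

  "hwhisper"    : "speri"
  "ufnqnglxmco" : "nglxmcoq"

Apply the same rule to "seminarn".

Looking at the pairs, the operation is to delete the first 3 characters, then move the first character to the end.
Working it through for "seminarn": intermediate "inarn", final "narni".
(Check on "hwhisper": → "isper" → "speri" ✓)

narni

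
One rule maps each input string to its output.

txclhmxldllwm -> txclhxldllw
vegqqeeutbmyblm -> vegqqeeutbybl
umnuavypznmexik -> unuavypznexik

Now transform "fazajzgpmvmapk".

fazajzgpvapk

Rule — remove every "m".
For "fazajzgpmvmapk" the result is "fazajzgpvapk".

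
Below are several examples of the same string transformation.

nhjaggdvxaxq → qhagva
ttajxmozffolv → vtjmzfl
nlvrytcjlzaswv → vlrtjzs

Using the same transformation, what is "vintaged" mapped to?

ditg

Rule — move the last character to the front, then keep every other character starting from the first (positions 1st, 3rd, 5th, ...).
On "vintaged": the first step gives "dvintage", and the second then gives "ditg".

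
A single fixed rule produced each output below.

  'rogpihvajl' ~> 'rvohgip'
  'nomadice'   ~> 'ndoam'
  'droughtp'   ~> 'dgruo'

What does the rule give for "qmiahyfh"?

In each case the input is transformed by: delete the last 3 characters, then take characters alternately from the front and the back (1st, last, 2nd, 2nd-last, ...).
Working it through for "qmiahyfh": intermediate "qmiah", final "qhmai".

qhmai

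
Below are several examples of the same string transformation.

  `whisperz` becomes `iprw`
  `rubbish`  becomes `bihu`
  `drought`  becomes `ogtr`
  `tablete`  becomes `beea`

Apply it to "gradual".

The pattern: move the first 2 characters to the end (rotate left by 2), then keep every other character starting from the first (positions 1st, 3rd, 5th, ...).
For "gradual", step one produces "adualgr"; step two turns that into "aulr".

aulr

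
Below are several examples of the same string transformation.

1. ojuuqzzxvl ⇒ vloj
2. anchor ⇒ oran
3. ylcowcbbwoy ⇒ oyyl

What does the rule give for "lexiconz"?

Rule — move the last 2 characters to the front (rotate right by 2), then keep only the first 4 characters.
Working it through for "lexiconz": intermediate "nzlexico", final "nzle".

nzle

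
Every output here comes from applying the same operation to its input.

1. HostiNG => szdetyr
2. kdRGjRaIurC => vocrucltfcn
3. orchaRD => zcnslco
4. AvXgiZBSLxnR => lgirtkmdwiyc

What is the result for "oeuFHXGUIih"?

Each output is the input with this applied: shift every letter 11 places forward in the alphabet (wrapping around), then convert every letter to lowercase.
Starting from "oeuFHXGUIih": after the first operation, "zpfQSIRFTts"; after the second, "zpfqsirftts".

zpfqsirftts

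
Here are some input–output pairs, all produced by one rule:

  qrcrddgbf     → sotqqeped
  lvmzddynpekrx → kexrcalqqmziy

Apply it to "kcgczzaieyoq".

Looking at the pairs, the operation is to shift every letter 13 places forward in the alphabet (wrapping around) — i.e. ROT13, then reverse the string.
So "kcgczzaieyoq" becomes "dblrvnmmptpx".

dblrvnmmptpx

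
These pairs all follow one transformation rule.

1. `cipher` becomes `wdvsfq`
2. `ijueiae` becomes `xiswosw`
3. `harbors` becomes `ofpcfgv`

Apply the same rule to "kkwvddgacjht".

Rule — move the first character to the end, then shift every letter 12 places backward in the alphabet (wrapping around).
"kkwvddgacjht" → "ykjrruoqxvhy".

ykjrruoqxvhy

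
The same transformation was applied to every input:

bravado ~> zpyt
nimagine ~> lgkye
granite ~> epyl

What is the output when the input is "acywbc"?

yaw

The transformation: delete the last 3 characters, then shift every letter 2 places backward in the alphabet (wrapping around).
Starting from "acywbc": after the first operation, "acy"; after the second, "yaw".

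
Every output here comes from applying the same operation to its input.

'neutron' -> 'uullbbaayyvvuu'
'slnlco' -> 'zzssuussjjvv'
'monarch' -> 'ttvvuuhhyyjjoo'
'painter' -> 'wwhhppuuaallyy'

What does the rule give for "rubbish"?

Each output is the input with this applied: shift every letter 7 places forward in the alphabet (wrapping around), then double every character.
"rubbish" → "ybiipzo" → "yybbiiiippzzoo".

yybbiiiippzzoo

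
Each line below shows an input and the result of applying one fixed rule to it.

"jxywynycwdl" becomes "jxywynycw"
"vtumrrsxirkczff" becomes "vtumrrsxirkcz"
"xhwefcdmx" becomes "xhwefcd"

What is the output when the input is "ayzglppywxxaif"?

ayzglppywxxa

The rule is to delete the last 2 characters.
Doing the same to "ayzglppywxxaif": "ayzglppywxxa".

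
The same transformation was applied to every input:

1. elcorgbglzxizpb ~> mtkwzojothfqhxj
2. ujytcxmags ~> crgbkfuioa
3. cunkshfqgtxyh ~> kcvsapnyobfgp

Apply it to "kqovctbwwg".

sywdkbjeeo

Looking at the pairs, the operation is to shift every letter 8 places forward in the alphabet (wrapping around).
Applying that to "kqovctbwwg" gives "sywdkbjeeo".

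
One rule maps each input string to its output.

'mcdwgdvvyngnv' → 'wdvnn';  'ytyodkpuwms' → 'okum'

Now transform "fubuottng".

What's happening: keep every other character starting from the second (positions 2nd, 4th, 6th, ...), then delete the first character.
On "fubuottng": the first step gives "uutn", and the second then gives "utn".

utn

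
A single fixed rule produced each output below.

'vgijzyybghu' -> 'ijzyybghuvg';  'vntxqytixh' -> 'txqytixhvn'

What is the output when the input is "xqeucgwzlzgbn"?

The rule is to move the first 2 characters to the end (rotate left by 2).
Doing the same to "xqeucgwzlzgbn": "eucgwzlzgbnxq".

eucgwzlzgbnxq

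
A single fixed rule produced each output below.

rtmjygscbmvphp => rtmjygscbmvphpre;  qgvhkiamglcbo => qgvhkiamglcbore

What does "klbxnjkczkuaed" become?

Each output is the input with this applied: append "re".
So "klbxnjkczkuaed" becomes "klbxnjkczkuaedre".

klbxnjkczkuaedre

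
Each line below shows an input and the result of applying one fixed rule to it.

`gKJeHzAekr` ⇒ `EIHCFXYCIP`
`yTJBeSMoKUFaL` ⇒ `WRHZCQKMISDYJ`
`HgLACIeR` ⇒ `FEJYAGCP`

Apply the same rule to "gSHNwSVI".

Looking at the pairs, the operation is to shift every letter 2 places backward in the alphabet (wrapping around), then convert every letter to uppercase.
Working it through for "gSHNwSVI": intermediate "eQFLuQTG", final "EQFLUQTG".
(Check on "gKJeHzAekr": → "eIHcFxYcip" → "EIHCFXYCIP" ✓)

EQFLUQTG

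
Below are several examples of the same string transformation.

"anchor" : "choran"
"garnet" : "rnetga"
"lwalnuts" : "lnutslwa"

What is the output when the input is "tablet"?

bletta

The pattern: swap the front and back halves of the string, then move the last character to the front.
Starting from "tablet": after the first operation, "lettab"; after the second, "bletta".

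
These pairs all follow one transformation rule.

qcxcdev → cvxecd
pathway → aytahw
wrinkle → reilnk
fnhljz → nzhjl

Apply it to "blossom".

Each output is the input with this applied: delete the first character, then take characters alternately from the front and the back (1st, last, 2nd, 2nd-last, ...).
"blossom" → "lmooss".

lmooss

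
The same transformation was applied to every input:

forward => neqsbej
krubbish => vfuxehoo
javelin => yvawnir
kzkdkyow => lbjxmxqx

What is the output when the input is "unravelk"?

ryxhaeni

Looking at the pairs, the operation is to move the last 3 characters to the front (rotate right by 3), then shift every letter 13 places forward in the alphabet (wrapping around) — i.e. ROT13.
Applying that to "unravelk" gives "ryxhaeni".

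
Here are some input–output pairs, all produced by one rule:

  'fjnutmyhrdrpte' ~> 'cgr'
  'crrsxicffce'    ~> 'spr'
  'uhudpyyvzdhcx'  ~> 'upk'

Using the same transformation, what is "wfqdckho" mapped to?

The transformation: shift every letter 13 places forward in the alphabet (wrapping around) — i.e. ROT13, then keep only the last 3 characters.
For "wfqdckho", step one produces "jsdqpxub"; step two turns that into "xub".
(Check on "fjnutmyhrdrpte": → "swahgzlueqecgr" → "cgr" ✓)

xub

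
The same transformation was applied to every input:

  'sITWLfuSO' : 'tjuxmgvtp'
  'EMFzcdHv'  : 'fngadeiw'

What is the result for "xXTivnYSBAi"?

yyujwoztcbj

What's happening: shift every letter 1 place forward in the alphabet (wrapping around), then convert every letter to lowercase.
"xXTivnYSBAi" → "yYUjwoZTCBj" → "yyujwoztcbj".
(Check on "sITWLfuSO": → "tJUXMgvTP" → "tjuxmgvtp" ✓)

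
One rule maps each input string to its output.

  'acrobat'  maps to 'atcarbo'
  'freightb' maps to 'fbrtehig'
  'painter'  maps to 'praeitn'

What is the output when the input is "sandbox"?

sxaonbd

Looking at the pairs, the operation is to take characters alternately from the front and the back (1st, last, 2nd, 2nd-last, ...).
"sandbox" → "sxaonbd".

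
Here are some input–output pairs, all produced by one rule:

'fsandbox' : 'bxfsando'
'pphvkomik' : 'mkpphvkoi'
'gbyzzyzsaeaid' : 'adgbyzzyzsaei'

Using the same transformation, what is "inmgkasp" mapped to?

Looking at the pairs, the operation is to move the last 2 characters to the front (rotate right by 2), then swap the first and last characters.
On "inmgkasp": the first step gives "spinmgka", and the second then gives "apinmgks".

apinmgks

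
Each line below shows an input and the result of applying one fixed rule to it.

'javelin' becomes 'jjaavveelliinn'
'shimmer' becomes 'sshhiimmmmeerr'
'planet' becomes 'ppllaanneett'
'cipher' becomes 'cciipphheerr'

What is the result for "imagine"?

iimmaaggiinnee

In each case the input is transformed by: double every character.
On "imagine" that produces "iimmaaggiinnee".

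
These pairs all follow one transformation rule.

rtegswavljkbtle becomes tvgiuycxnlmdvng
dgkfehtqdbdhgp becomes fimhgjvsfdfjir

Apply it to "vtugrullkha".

xvwitwnnmjc

Looking at the pairs, the operation is to shift every letter 2 places forward in the alphabet (wrapping around).
Applying that to "vtugrullkha" gives "xvwitwnnmjc".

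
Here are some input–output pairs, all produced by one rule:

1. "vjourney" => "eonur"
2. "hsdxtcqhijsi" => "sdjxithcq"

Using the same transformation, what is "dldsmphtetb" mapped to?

The transformation: take characters alternately from the front and the back (1st, last, 2nd, 2nd-last, ...), then delete the first 3 characters.
"dldsmphtetb" → "dbltdestmhp" → "tdestmhp".

tdestmhp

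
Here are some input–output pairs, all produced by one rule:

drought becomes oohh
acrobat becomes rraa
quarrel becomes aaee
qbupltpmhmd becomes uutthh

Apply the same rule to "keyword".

yyrr

The transformation: keep one character in every 3, starting at position 3 (positions 3rd, 6th, 9th, ...), then double every character.
For "keyword", step one produces "yr"; step two turns that into "yyrr".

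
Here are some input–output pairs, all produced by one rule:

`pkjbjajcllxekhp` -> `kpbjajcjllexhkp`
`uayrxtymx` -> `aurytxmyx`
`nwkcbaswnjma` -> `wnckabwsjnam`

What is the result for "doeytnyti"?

odyenttyi

The pattern: swap each adjacent pair of characters (1↔2, 3↔4, ...).
For "doeytnyti" the result is "odyenttyi".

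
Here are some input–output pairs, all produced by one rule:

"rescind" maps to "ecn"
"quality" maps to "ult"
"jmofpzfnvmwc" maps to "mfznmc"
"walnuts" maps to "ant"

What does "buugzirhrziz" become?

The rule is to keep every other character starting from the second (positions 2nd, 4th, 6th, ...).
Doing the same to "buugzirhrziz": "ugihzz".

ugihzz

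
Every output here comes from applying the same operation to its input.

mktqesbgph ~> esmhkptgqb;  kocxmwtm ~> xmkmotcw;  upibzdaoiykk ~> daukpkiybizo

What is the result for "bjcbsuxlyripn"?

Rule — take characters alternately from the front and the back (1st, last, 2nd, 2nd-last, ...), then move the last 2 characters to the front (rotate right by 2).
Starting from "bjcbsuxlyripn": after the first operation, "bnjpcibrsyulx"; after the second, "lxbnjpcibrsyu".
(Check on "mktqesbgph": → "mhkptgqbes" → "esmhkptgqb" ✓)

lxbnjpcibrsyu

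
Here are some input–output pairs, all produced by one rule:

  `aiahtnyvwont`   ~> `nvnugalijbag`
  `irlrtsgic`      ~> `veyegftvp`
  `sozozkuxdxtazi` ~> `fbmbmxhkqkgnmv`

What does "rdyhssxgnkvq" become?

What's happening: shift every letter 13 places forward in the alphabet (wrapping around) — i.e. ROT13.
"rdyhssxgnkvq" → "eqluffktaxid".

eqluffktaxid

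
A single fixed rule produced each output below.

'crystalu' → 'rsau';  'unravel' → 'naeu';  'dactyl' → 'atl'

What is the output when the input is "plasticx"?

lsix

Looking at the pairs, the operation is to move the first character to the end, then keep every other character starting from the first (positions 1st, 3rd, 5th, ...).
Working it through for "plasticx": intermediate "lasticxp", final "lsix".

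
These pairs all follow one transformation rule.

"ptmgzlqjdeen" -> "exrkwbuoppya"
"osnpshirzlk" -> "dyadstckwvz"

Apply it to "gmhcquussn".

xsnbffddyr

In each case the input is transformed by: move the first character to the end, then shift every letter 11 places forward in the alphabet (wrapping around).
For "gmhcquussn", step one produces "mhcquussng"; step two turns that into "xsnbffddyr".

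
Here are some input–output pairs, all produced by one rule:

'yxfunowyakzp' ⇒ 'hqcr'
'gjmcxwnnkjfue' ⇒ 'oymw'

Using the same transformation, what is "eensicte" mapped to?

pe

Rule — keep one character in every 3, starting at position 3 (positions 3rd, 6th, 9th, ...), then shift every letter 2 places forward in the alphabet (wrapping around).
For "eensicte" the result is "pe".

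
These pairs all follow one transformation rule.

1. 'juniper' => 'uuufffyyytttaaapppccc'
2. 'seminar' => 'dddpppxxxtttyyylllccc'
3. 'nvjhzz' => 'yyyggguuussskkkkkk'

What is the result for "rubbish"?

The rule is to repeat every character 3 times, then shift every letter 11 places forward in the alphabet (wrapping around).
"rubbish" → "cccfffmmmmmmtttdddsss".

cccfffmmmmmmtttdddsss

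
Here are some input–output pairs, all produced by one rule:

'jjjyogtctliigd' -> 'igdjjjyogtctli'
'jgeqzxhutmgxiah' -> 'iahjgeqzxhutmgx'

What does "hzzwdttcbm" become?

cbmhzzwdtt

Looking at the pairs, the operation is to move the last 3 characters to the front (rotate right by 3).
Applying that to "hzzwdttcbm" gives "cbmhzzwdtt".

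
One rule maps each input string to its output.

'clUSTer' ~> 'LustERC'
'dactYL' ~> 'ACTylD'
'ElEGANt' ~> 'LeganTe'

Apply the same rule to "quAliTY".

UaLItyQ

The transformation: flip the case of every letter, then move the first character to the end.
Starting from "quAliTY": after the first operation, "QUaLIty"; after the second, "UaLItyQ".
(Check on "ElEGANt": → "eLeganT" → "LeganTe" ✓)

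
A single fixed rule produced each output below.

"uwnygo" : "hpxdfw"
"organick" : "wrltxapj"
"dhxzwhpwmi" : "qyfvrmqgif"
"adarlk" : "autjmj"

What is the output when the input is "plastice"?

The transformation: shift every letter 9 places forward in the alphabet (wrapping around), then swap the front and back halves of the string.
For "plastice", step one produces "yujbcrln"; step two turns that into "crlnyujb".

crlnyujb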